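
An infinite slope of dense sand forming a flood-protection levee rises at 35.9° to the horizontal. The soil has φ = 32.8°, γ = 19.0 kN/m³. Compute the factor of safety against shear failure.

For a dry cohesionless infinite slope the factor of safety is FS = tanφ / tanβ.
FS = tan32.8° / tan35.9° = 0.6445 / 0.7239 = 0.890

FS = 0.89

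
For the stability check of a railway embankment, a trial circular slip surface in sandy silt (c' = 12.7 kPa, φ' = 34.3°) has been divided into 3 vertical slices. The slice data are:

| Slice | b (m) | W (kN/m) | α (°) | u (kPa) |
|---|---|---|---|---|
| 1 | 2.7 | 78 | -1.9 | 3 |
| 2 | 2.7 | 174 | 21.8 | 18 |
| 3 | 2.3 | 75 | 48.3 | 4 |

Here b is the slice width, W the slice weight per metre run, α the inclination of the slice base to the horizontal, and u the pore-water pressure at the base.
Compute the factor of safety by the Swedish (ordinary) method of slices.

Ordinary method of slices: FS = Σ[c'·Δl_i + (W_i cosα_i − u_i·Δl_i)·tanφ'] / Σ W_i sinα_i, with Δl_i = b_i / cosα_i.
Slice 1: Δl = 2.7/cos(-1.9°) = 2.701 m; N'_1 = 78·cos(-1.9°) − 3·2.701 = 69.9; c'Δl = 34.31; W sinα = -2.6
Slice 2: Δl = 2.7/cos21.8° = 2.908 m; N'_2 = 174·cos21.8° − 18·2.908 = 109.2; c'Δl = 36.93; W sinα = 64.6
Slice 3: Δl = 2.3/cos48.3° = 3.457 m; N'_3 = 75·cos48.3° − 4·3.457 = 36.1; c'Δl = 43.91; W sinα = 56.0
Σc'Δl = 115.1 kN/m; ΣN' = 215.1 kN/m; ΣW sinα = 118.0 kN/m
Resisting = 115.1 + 215.1·tan34.3° = 115.1 + 146.8 = 261.9 kN/m
FS = 261.9 / 118.0 = 2.219

FS = 2.22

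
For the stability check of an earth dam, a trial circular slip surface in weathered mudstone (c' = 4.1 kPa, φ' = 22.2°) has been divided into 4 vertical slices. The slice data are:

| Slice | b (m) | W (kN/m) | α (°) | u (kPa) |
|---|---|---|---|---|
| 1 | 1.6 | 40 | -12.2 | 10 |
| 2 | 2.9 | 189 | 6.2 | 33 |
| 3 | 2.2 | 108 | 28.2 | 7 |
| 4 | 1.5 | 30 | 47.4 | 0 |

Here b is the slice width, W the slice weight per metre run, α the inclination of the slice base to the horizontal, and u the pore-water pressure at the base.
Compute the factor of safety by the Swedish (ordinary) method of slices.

Ordinary method of slices: FS = Σ[c'·Δl_i + (W_i cosα_i − u_i·Δl_i)·tanφ'] / Σ W_i sinα_i, with Δl_i = b_i / cosα_i.
Slice 1: Δl = 1.6/cos(-12.2°) = 1.637 m; N'_1 = 40·cos(-12.2°) − 10·1.637 = 22.7; c'Δl = 6.71; W sinα = -8.5
Slice 2: Δl = 2.9/cos6.2° = 2.917 m; N'_2 = 189·cos6.2° − 33·2.917 = 91.6; c'Δl = 11.96; W sinα = 20.4
Slice 3: Δl = 2.2/cos28.2° = 2.496 m; N'_3 = 108·cos28.2° − 7·2.496 = 77.7; c'Δl = 10.23; W sinα = 51.0
Slice 4: Δl = 1.5/cos47.4° = 2.216 m; N'_4 = 30·cos47.4° − 0·2.216 = 20.3; c'Δl = 9.09; W sinα = 22.1
Σc'Δl = 38.0 kN/m; ΣN' = 212.4 kN/m; ΣW sinα = 85.1 kN/m
Resisting = 38.0 + 212.4·tan22.2° = 38.0 + 86.7 = 124.7 kN/m
FS = 124.7 / 85.1 = 1.465

FS = 1.47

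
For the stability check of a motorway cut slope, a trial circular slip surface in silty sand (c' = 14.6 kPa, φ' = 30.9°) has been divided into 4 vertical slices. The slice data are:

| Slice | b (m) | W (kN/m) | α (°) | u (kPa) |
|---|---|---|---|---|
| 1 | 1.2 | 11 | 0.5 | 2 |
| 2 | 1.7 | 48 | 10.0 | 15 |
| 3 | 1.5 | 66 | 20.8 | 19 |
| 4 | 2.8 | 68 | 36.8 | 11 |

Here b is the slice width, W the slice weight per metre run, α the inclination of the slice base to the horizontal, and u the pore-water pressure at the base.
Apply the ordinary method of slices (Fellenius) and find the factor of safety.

FS = 2.25

Ordinary method of slices: FS = Σ[c'·Δl_i + (W_i cosα_i − u_i·Δl_i)·tanφ'] / Σ W_i sinα_i, with Δl_i = b_i / cosα_i.
Slice 1: Δl = 1.2/cos0.5° = 1.200 m; N'_1 = 11·cos0.5° − 2·1.200 = 8.6; c'Δl = 17.52; W sinα = 0.1
Slice 2: Δl = 1.7/cos10.0° = 1.726 m; N'_2 = 48·cos10.0° − 15·1.726 = 21.4; c'Δl = 25.20; W sinα = 8.3
Slice 3: Δl = 1.5/cos20.8° = 1.605 m; N'_3 = 66·cos20.8° − 19·1.605 = 31.2; c'Δl = 23.43; W sinα = 23.4
Slice 4: Δl = 2.8/cos36.8° = 3.497 m; N'_4 = 68·cos36.8° − 11·3.497 = 16.0; c'Δl = 51.05; W sinα = 40.7
Σc'Δl = 117.2 kN/m; ΣN' = 77.2 kN/m; ΣW sinα = 72.6 kN/m
Resisting = 117.2 + 77.2·tan30.9° = 117.2 + 46.2 = 163.4 kN/m
FS = 163.4 / 72.6 = 2.251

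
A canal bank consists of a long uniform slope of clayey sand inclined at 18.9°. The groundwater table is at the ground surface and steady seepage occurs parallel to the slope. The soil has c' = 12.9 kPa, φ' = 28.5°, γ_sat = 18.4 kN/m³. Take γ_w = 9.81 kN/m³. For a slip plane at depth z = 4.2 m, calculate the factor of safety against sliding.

FS = 1.29

With seepage parallel to the slope and the water table at the surface, the effective normal stress on the slip plane uses the buoyant unit weight γ' = γ_sat − γ_w while the driving shear stress uses γ_sat:
FS = [c' + γ' z cos²β tanφ'] / [γ_sat z sinβ cosβ]
γ' = 18.4 − 9.81 = 8.59 kN/m³
Numerator = 12.9 + 8.59·4.2·cos²18.9°·tan28.5° = 12.9 + 8.59·4.2·0.8951·0.5430 = 30.433 kPa
Denominator = 18.4·4.2·sin18.9°·cos18.9° = 18.4·4.2·0.3239·0.9461 = 23.683 kPa
FS = 30.433 / 23.683 = 1.285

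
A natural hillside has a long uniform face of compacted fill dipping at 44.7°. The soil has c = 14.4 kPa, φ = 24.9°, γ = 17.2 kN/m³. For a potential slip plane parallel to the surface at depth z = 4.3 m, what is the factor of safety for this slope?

FS = 0.86

For an infinite slope with a slip plane parallel to the surface (no pore pressure): FS = [c + γz cos²β tanφ] / [γz sinβ cosβ].
γz = 17.2·4.3 = 73.96 kN/m²
Numerator = 14.4 + 73.96·cos²44.7°·tan24.9° = 14.4 + 73.96·0.5052·0.4642 = 31.745 kPa
Denominator = 73.96·sin44.7°·cos44.7° = 73.96·0.7034·0.7108 = 36.978 kPa
FS = 31.745 / 36.978 = 0.858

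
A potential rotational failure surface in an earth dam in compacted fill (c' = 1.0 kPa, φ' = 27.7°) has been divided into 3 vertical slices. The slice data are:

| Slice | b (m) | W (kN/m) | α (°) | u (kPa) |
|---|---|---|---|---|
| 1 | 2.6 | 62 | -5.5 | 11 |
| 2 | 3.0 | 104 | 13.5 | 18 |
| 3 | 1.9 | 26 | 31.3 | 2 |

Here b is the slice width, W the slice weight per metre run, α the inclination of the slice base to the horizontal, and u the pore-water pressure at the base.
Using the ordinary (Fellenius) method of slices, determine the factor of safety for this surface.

Ordinary method of slices: FS = Σ[c'·Δl_i + (W_i cosα_i − u_i·Δl_i)·tanφ'] / Σ W_i sinα_i, with Δl_i = b_i / cosα_i.
Slice 1: Δl = 2.6/cos(-5.5°) = 2.612 m; N'_1 = 62·cos(-5.5°) − 11·2.612 = 33.0; c'Δl = 2.61; W sinα = -5.9
Slice 2: Δl = 3.0/cos13.5° = 3.085 m; N'_2 = 104·cos13.5° − 18·3.085 = 45.6; c'Δl = 3.09; W sinα = 24.3
Slice 3: Δl = 1.9/cos31.3° = 2.224 m; N'_3 = 26·cos31.3° − 2·2.224 = 17.8; c'Δl = 2.22; W sinα = 13.5
Σc'Δl = 7.9 kN/m; ΣN' = 96.3 kN/m; ΣW sinα = 31.8 kN/m
Resisting = 7.9 + 96.3·tan27.7° = 7.9 + 50.6 = 58.5 kN/m
FS = 58.5 / 31.8 = 1.837

FS = 1.84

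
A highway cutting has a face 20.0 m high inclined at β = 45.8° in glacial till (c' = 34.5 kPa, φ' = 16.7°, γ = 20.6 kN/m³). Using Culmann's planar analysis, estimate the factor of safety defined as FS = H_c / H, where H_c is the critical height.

H_c = (4c'/γ) · sinβ cosφ' / [1 − cos(β − φ')]
    = (4·34.5/20.6) · sin45.8°·cos16.7° / [1 − cos29.1°]
    = 6.699 · 0.6867 / 0.1262 = 36.44 m
FS = H_c / H = 36.44 / 20.0 = 1.822

FS = 1.82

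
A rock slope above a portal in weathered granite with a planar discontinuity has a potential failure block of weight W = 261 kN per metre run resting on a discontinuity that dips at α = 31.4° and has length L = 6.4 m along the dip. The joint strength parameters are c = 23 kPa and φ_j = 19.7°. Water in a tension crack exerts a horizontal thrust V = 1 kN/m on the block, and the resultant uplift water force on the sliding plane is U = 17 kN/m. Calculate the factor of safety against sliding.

Resolving the block weight along and normal to the plane and applying the Mohr–Coulomb strength on the joint:
N' = W cosα − U − V sinα = 261·cos31.4° − 17 − 1·sin31.4° = 205.3 kN/m
Driving force T = W sinα + V cosα = 261·sin31.4° + 1·cos31.4° = 136.8 kN/m
Resisting force R = c·L + N'·tanφ_j = 23·6.4 + 205.3·tan19.7° = 147.2 + 73.5 = 220.7 kN/m
FS = R / T = 220.7 / 136.8 = 1.613

FS = 1.61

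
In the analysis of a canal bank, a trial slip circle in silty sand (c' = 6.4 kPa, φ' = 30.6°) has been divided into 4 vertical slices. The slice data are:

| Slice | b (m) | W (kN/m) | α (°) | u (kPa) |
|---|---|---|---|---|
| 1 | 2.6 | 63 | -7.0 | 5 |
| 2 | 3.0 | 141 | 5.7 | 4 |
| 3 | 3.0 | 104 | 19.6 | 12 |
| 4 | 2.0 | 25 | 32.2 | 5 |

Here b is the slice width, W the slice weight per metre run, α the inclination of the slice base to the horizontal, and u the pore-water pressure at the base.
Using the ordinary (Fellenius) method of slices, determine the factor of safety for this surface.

FS = 3.99

Ordinary method of slices: FS = Σ[c'·Δl_i + (W_i cosα_i − u_i·Δl_i)·tanφ'] / Σ W_i sinα_i, with Δl_i = b_i / cosα_i.
Slice 1: Δl = 2.6/cos(-7.0°) = 2.620 m; N'_1 = 63·cos(-7.0°) − 5·2.620 = 49.4; c'Δl = 16.76; W sinα = -7.7
Slice 2: Δl = 3.0/cos5.7° = 3.015 m; N'_2 = 141·cos5.7° − 4·3.015 = 128.2; c'Δl = 19.30; W sinα = 14.0
Slice 3: Δl = 3.0/cos19.6° = 3.185 m; N'_3 = 104·cos19.6° − 12·3.185 = 59.8; c'Δl = 20.38; W sinα = 34.9
Slice 4: Δl = 2.0/cos32.2° = 2.364 m; N'_4 = 25·cos32.2° − 5·2.364 = 9.3; c'Δl = 15.13; W sinα = 13.3
Σc'Δl = 71.6 kN/m; ΣN' = 246.8 kN/m; ΣW sinα = 54.5 kN/m
Resisting = 71.6 + 246.8·tan30.6° = 71.6 + 145.9 = 217.5 kN/m
FS = 217.5 / 54.5 = 3.988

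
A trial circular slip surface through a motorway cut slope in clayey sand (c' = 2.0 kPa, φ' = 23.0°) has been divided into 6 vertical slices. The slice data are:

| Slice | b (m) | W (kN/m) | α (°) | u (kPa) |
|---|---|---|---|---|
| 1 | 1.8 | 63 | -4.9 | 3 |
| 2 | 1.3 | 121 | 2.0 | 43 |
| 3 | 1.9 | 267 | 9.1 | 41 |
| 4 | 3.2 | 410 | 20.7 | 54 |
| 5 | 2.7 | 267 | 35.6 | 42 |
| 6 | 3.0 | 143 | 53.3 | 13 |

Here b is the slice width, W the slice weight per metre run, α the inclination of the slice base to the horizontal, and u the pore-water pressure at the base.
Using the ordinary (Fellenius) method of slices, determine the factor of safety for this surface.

FS = 0.64

Ordinary method of slices: FS = Σ[c'·Δl_i + (W_i cosα_i − u_i·Δl_i)·tanφ'] / Σ W_i sinα_i, with Δl_i = b_i / cosα_i.
Slice 1: Δl = 1.8/cos(-4.9°) = 1.807 m; N'_1 = 63·cos(-4.9°) − 3·1.807 = 57.3; c'Δl = 3.61; W sinα = -5.4
Slice 2: Δl = 1.3/cos2.0° = 1.301 m; N'_2 = 121·cos2.0° − 43·1.301 = 65.0; c'Δl = 2.60; W sinα = 4.2
Slice 3: Δl = 1.9/cos9.1° = 1.924 m; N'_3 = 267·cos9.1° − 41·1.924 = 184.7; c'Δl = 3.85; W sinα = 42.2
Slice 4: Δl = 3.2/cos20.7° = 3.421 m; N'_4 = 410·cos20.7° − 54·3.421 = 198.8; c'Δl = 6.84; W sinα = 144.9
Slice 5: Δl = 2.7/cos35.6° = 3.321 m; N'_5 = 267·cos35.6° − 42·3.321 = 77.6; c'Δl = 6.64; W sinα = 155.4
Slice 6: Δl = 3.0/cos53.3° = 5.020 m; N'_6 = 143·cos53.3° − 13·5.020 = 20.2; c'Δl = 10.04; W sinα = 114.7
Σc'Δl = 33.6 kN/m; ΣN' = 603.7 kN/m; ΣW sinα = 456.1 kN/m
Resisting = 33.6 + 603.7·tan23.0° = 33.6 + 256.3 = 289.9 kN/m
FS = 289.9 / 456.1 = 0.636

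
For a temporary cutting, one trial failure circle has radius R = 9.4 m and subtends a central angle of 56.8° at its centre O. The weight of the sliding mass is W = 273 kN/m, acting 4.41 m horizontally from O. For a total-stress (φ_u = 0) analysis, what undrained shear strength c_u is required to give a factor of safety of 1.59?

c_u = 21.9 kPa

FS = c_u·L_a·R / (W·d), so c_u = FS·W·d / (L_a·R).
Arc length L_a = R·θ = 9.4·(56.8°·π/180) = 9.4·0.9913 = 9.32 m
c_u = 1.59·273·4.41 / (9.32·9.4) = 1914.2 / 87.60 = 21.85 kPa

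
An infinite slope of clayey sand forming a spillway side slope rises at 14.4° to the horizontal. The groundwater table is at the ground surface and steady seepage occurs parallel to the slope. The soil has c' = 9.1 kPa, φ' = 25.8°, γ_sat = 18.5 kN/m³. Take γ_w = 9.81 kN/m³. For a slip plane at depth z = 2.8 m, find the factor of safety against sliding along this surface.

FS = 1.61

With seepage parallel to the slope and the water table at the surface, the effective normal stress on the slip plane uses the buoyant unit weight γ' = γ_sat − γ_w while the driving shear stress uses γ_sat:
FS = [c' + γ' z cos²β tanφ'] / [γ_sat z sinβ cosβ]
γ' = 18.5 − 9.81 = 8.69 kN/m³
Numerator = 9.1 + 8.69·2.8·cos²14.4°·tan25.8° = 9.1 + 8.69·2.8·0.9382·0.4834 = 20.135 kPa
Denominator = 18.5·2.8·sin14.4°·cos14.4° = 18.5·2.8·0.2487·0.9686 = 12.477 kPa
FS = 20.135 / 12.477 = 1.614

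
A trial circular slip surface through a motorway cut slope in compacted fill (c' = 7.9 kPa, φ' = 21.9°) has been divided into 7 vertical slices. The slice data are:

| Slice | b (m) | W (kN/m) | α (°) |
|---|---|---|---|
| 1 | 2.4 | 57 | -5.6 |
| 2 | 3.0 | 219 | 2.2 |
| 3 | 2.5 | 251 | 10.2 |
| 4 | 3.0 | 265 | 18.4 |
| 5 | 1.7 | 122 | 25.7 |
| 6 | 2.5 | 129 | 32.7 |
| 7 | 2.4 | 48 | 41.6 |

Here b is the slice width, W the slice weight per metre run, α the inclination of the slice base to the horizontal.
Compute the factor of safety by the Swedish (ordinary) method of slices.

FS = 1.98

Ordinary method of slices: FS = Σ[c'·Δl_i + (W_i cosα_i)·tanφ'] / Σ W_i sinα_i, with Δl_i = b_i / cosα_i.
Slice 1: Δl = 2.4/cos(-5.6°) = 2.412 m; N'_1 = 57·cos(-5.6°) = 56.7; c'Δl = 19.05; W sinα = -5.6
Slice 2: Δl = 3.0/cos2.2° = 3.002 m; N'_2 = 219·cos2.2° = 218.8; c'Δl = 23.72; W sinα = 8.4
Slice 3: Δl = 2.5/cos10.2° = 2.540 m; N'_3 = 251·cos10.2° = 247.0; c'Δl = 20.07; W sinα = 44.4
Slice 4: Δl = 3.0/cos18.4° = 3.162 m; N'_4 = 265·cos18.4° = 251.5; c'Δl = 24.98; W sinα = 83.6
Slice 5: Δl = 1.7/cos25.7° = 1.887 m; N'_5 = 122·cos25.7° = 109.9; c'Δl = 14.90; W sinα = 52.9
Slice 6: Δl = 2.5/cos32.7° = 2.971 m; N'_6 = 129·cos32.7° = 108.6; c'Δl = 23.47; W sinα = 69.7
Slice 7: Δl = 2.4/cos41.6° = 3.209 m; N'_7 = 48·cos41.6° = 35.9; c'Δl = 25.35; W sinα = 31.9
Σc'Δl = 151.5 kN/m; ΣN' = 1028.4 kN/m; ΣW sinα = 285.4 kN/m
Resisting = 151.5 + 1028.4·tan21.9° = 151.5 + 413.4 = 565.0 kN/m
FS = 565.0 / 285.4 = 1.980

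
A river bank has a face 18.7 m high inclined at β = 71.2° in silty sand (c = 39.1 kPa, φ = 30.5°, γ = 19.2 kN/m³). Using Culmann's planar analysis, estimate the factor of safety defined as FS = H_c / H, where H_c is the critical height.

FS = 1.47

H_c = (4c/γ) · sinβ cosφ / [1 − cos(β − φ)]
    = (4·39.1/19.2) · sin71.2°·cos30.5° / [1 − cos40.7°]
    = 8.146 · 0.8157 / 0.2419 = 27.47 m
FS = H_c / H = 27.47 / 18.7 = 1.469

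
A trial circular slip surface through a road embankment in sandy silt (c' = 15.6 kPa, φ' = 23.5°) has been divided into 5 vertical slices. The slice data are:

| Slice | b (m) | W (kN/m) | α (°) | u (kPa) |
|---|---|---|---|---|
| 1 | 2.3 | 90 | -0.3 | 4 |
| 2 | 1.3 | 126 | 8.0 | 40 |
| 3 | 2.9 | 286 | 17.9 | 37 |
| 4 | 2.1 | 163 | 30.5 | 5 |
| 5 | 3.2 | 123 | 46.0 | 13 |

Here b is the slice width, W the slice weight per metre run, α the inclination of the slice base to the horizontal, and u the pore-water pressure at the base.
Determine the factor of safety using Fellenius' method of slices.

Ordinary method of slices: FS = Σ[c'·Δl_i + (W_i cosα_i − u_i·Δl_i)·tanφ'] / Σ W_i sinα_i, with Δl_i = b_i / cosα_i.
Slice 1: Δl = 2.3/cos(-0.3°) = 2.300 m; N'_1 = 90·cos(-0.3°) − 4·2.300 = 80.8; c'Δl = 35.88; W sinα = -0.5
Slice 2: Δl = 1.3/cos8.0° = 1.313 m; N'_2 = 126·cos8.0° − 40·1.313 = 72.3; c'Δl = 20.48; W sinα = 17.5
Slice 3: Δl = 2.9/cos17.9° = 3.048 m; N'_3 = 286·cos17.9° − 37·3.048 = 159.4; c'Δl = 47.54; W sinα = 87.9
Slice 4: Δl = 2.1/cos30.5° = 2.437 m; N'_4 = 163·cos30.5° − 5·2.437 = 128.3; c'Δl = 38.02; W sinα = 82.7
Slice 5: Δl = 3.2/cos46.0° = 4.607 m; N'_5 = 123·cos46.0° − 13·4.607 = 25.6; c'Δl = 71.86; W sinα = 88.5
Σc'Δl = 213.8 kN/m; ΣN' = 466.3 kN/m; ΣW sinα = 276.2 kN/m
Resisting = 213.8 + 466.3·tan23.5° = 213.8 + 202.7 = 416.5 kN/m
FS = 416.5 / 276.2 = 1.508

FS = 1.51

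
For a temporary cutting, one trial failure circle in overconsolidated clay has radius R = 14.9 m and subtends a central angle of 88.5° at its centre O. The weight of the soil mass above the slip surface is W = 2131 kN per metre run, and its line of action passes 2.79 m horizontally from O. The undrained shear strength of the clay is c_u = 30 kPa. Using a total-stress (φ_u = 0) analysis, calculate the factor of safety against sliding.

FS = 1.73

Taking moments about the centre O, the resisting moment is provided by the undrained shear strength acting along the arc:
Arc length L_a = R·θ = 14.9·(88.5°·π/180) = 14.9·1.5446 = 23.01 m
M_R = c_u·L_a·R = 30·23.01·14.9 = 10287.6 kN·m/m
M_D = W·d = 2131·2.79 = 5945.5 kN·m/m
FS = M_R / M_D = 10287.6 / 5945.5 = 1.730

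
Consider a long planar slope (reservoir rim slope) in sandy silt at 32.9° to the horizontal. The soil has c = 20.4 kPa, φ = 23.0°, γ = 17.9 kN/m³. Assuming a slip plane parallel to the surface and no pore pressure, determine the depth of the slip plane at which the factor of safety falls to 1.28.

z = 4.01 m

Setting FS = 1.28 in FS = [c + γz cos²β tanφ] / [γz sinβ cosβ] and solving for z:
z = c / [γ cosβ (FS·sinβ − cosβ·tanφ)]
  = 20.4 / [17.9·cos32.9°·(1.28·sin32.9° − cos32.9°·tan23.0°)]
  = 20.4 / [17.9·0.8396·(1.28·0.5432 − 0.8396·0.4245)]
  = 20.4 / 5.0929 = 4.006 m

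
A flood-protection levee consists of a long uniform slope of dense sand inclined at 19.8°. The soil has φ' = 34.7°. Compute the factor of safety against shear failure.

For a dry cohesionless infinite slope the factor of safety is FS = tanφ' / tanβ.
FS = tan34.7° / tan19.8° = 0.6924 / 0.3600 = 1.923

FS = 1.92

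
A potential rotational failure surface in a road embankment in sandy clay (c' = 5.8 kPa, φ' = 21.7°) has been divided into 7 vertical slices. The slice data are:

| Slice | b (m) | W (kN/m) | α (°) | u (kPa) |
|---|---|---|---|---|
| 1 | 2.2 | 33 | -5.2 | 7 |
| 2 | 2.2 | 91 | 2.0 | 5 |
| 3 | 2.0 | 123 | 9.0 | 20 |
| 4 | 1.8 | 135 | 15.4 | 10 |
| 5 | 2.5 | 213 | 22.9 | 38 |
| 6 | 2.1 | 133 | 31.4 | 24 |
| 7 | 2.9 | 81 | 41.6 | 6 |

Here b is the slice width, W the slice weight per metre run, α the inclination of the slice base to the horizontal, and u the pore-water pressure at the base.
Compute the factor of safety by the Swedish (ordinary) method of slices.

FS = 1.11

Ordinary method of slices: FS = Σ[c'·Δl_i + (W_i cosα_i − u_i·Δl_i)·tanφ'] / Σ W_i sinα_i, with Δl_i = b_i / cosα_i.
Slice 1: Δl = 2.2/cos(-5.2°) = 2.209 m; N'_1 = 33·cos(-5.2°) − 7·2.209 = 17.4; c'Δl = 12.81; W sinα = -3.0
Slice 2: Δl = 2.2/cos2.0° = 2.201 m; N'_2 = 91·cos2.0° − 5·2.201 = 79.9; c'Δl = 12.77; W sinα = 3.2
Slice 3: Δl = 2.0/cos9.0° = 2.025 m; N'_3 = 123·cos9.0° − 20·2.025 = 81.0; c'Δl = 11.74; W sinα = 19.2
Slice 4: Δl = 1.8/cos15.4° = 1.867 m; N'_4 = 135·cos15.4° − 10·1.867 = 111.5; c'Δl = 10.83; W sinα = 35.9
Slice 5: Δl = 2.5/cos22.9° = 2.714 m; N'_5 = 213·cos22.9° − 38·2.714 = 93.1; c'Δl = 15.74; W sinα = 82.9
Slice 6: Δl = 2.1/cos31.4° = 2.460 m; N'_6 = 133·cos31.4° − 24·2.460 = 54.5; c'Δl = 14.27; W sinα = 69.3
Slice 7: Δl = 2.9/cos41.6° = 3.878 m; N'_7 = 81·cos41.6° − 6·3.878 = 37.3; c'Δl = 22.49; W sinα = 53.8
Σc'Δl = 100.7 kN/m; ΣN' = 474.7 kN/m; ΣW sinα = 261.2 kN/m
Resisting = 100.7 + 474.7·tan21.7° = 100.7 + 188.9 = 289.6 kN/m
FS = 289.6 / 261.2 = 1.108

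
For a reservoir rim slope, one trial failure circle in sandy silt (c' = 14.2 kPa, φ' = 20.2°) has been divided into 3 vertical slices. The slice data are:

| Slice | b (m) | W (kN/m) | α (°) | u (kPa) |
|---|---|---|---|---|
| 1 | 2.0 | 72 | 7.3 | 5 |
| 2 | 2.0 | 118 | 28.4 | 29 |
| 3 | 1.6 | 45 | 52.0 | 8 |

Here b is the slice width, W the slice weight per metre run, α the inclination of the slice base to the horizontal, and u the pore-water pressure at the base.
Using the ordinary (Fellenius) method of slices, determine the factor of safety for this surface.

Ordinary method of slices: FS = Σ[c'·Δl_i + (W_i cosα_i − u_i·Δl_i)·tanφ'] / Σ W_i sinα_i, with Δl_i = b_i / cosα_i.
Slice 1: Δl = 2.0/cos7.3° = 2.016 m; N'_1 = 72·cos7.3° − 5·2.016 = 61.3; c'Δl = 28.63; W sinα = 9.1
Slice 2: Δl = 2.0/cos28.4° = 2.274 m; N'_2 = 118·cos28.4° − 29·2.274 = 37.9; c'Δl = 32.29; W sinα = 56.1
Slice 3: Δl = 1.6/cos52.0° = 2.599 m; N'_3 = 45·cos52.0° − 8·2.599 = 6.9; c'Δl = 36.90; W sinα = 35.5
Σc'Δl = 97.8 kN/m; ΣN' = 106.1 kN/m; ΣW sinα = 100.7 kN/m
Resisting = 97.8 + 106.1·tan20.2° = 97.8 + 39.0 = 136.9 kN/m
FS = 136.9 / 100.7 = 1.359

FS = 1.36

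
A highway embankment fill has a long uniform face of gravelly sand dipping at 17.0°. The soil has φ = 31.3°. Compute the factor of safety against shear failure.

FS = 1.99

For a dry cohesionless infinite slope the factor of safety is FS = tanφ / tanβ.
FS = tan31.3° / tan17.0° = 0.6080 / 0.3057 = 1.989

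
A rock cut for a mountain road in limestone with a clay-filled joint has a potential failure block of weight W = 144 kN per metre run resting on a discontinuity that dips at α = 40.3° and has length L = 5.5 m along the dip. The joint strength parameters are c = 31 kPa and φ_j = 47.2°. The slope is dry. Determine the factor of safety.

Resolving the block weight along and normal to the plane and applying the Mohr–Coulomb strength on the joint:
N' = W cosα = 144·cos40.3° = 109.8 kN/m
Driving force T = W sinα = 144·sin40.3° = 93.1 kN/m
Resisting force R = c·L + N'·tanφ_j = 31·5.5 + 109.8·tan47.2° = 170.5 + 118.6 = 289.1 kN/m
FS = R / T = 289.1 / 93.1 = 3.104

FS = 3.10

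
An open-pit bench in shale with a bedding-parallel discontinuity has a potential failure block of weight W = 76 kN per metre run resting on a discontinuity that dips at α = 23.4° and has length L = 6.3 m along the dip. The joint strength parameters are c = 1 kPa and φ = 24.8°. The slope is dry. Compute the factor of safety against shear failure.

FS = 1.28

Resolving the block weight along and normal to the plane and applying the Mohr–Coulomb strength on the joint:
N' = W cosα = 76·cos23.4° = 69.7 kN/m
Driving force T = W sinα = 76·sin23.4° = 30.2 kN/m
Resisting force R = c·L + N'·tanφ = 1·6.3 + 69.7·tan24.8° = 6.3 + 32.2 = 38.5 kN/m
FS = R / T = 38.5 / 30.2 = 1.276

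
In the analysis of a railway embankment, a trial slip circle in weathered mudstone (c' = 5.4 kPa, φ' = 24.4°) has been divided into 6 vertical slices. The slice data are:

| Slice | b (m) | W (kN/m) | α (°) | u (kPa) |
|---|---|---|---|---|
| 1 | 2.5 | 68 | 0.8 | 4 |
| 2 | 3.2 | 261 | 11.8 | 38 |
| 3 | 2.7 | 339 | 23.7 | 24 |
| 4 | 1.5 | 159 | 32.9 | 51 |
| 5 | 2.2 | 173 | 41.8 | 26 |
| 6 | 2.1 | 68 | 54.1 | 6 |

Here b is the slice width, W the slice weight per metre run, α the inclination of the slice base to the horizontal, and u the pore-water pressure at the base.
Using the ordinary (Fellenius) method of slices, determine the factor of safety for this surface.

FS = 0.76

Ordinary method of slices: FS = Σ[c'·Δl_i + (W_i cosα_i − u_i·Δl_i)·tanφ'] / Σ W_i sinα_i, with Δl_i = b_i / cosα_i.
Slice 1: Δl = 2.5/cos0.8° = 2.500 m; N'_1 = 68·cos0.8° − 4·2.500 = 58.0; c'Δl = 13.50; W sinα = 0.9
Slice 2: Δl = 3.2/cos11.8° = 3.269 m; N'_2 = 261·cos11.8° − 38·3.269 = 131.3; c'Δl = 17.65; W sinα = 53.4
Slice 3: Δl = 2.7/cos23.7° = 2.949 m; N'_3 = 339·cos23.7° − 24·2.949 = 239.6; c'Δl = 15.92; W sinα = 136.3
Slice 4: Δl = 1.5/cos32.9° = 1.787 m; N'_4 = 159·cos32.9° − 51·1.787 = 42.4; c'Δl = 9.65; W sinα = 86.4
Slice 5: Δl = 2.2/cos41.8° = 2.951 m; N'_5 = 173·cos41.8° − 26·2.951 = 52.2; c'Δl = 15.94; W sinα = 115.3
Slice 6: Δl = 2.1/cos54.1° = 3.581 m; N'_6 = 68·cos54.1° − 6·3.581 = 18.4; c'Δl = 19.34; W sinα = 55.1
Σc'Δl = 92.0 kN/m; ΣN' = 541.9 kN/m; ΣW sinα = 447.3 kN/m
Resisting = 92.0 + 541.9·tan24.4° = 92.0 + 245.8 = 337.8 kN/m
FS = 337.8 / 447.3 = 0.755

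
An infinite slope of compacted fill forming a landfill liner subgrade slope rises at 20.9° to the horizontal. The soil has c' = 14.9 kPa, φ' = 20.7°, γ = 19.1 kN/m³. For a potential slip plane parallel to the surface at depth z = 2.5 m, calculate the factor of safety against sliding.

FS = 1.93

For an infinite slope with a slip plane parallel to the surface (no pore pressure): FS = [c' + γz cos²β tanφ'] / [γz sinβ cosβ].
γz = 19.1·2.5 = 47.75 kN/m²
Numerator = 14.9 + 47.75·cos²20.9°·tan20.7° = 14.9 + 47.75·0.8727·0.3779 = 30.647 kPa
Denominator = 47.75·sin20.9°·cos20.9° = 47.75·0.3567·0.9342 = 15.913 kPa
FS = 30.647 / 15.913 = 1.926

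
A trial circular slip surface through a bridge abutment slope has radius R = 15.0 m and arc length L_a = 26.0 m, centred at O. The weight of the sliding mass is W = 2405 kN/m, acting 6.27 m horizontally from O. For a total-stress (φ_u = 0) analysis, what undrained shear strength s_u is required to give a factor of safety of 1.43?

s_u = 55.3 kPa

FS = s_u·L_a·R / (W·d), so s_u = FS·W·d / (L_a·R).
s_u = 1.43·2405·6.27 / (26.00·15.0) = 21563.5 / 390.00 = 55.29 kPa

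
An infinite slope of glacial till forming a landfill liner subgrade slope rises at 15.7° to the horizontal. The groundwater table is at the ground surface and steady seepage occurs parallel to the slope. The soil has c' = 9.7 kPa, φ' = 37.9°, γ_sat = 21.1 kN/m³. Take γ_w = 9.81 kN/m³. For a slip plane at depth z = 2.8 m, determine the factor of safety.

FS = 2.11

With seepage parallel to the slope and the water table at the surface, the effective normal stress on the slip plane uses the buoyant unit weight γ' = γ_sat − γ_w while the driving shear stress uses γ_sat:
FS = [c' + γ' z cos²β tanφ'] / [γ_sat z sinβ cosβ]
γ' = 21.1 − 9.81 = 11.29 kN/m³
Numerator = 9.7 + 11.29·2.8·cos²15.7°·tan37.9° = 9.7 + 11.29·2.8·0.9268·0.7785 = 32.507 kPa
Denominator = 21.1·2.8·sin15.7°·cos15.7° = 21.1·2.8·0.2706·0.9627 = 15.391 kPa
FS = 32.507 / 15.391 = 2.112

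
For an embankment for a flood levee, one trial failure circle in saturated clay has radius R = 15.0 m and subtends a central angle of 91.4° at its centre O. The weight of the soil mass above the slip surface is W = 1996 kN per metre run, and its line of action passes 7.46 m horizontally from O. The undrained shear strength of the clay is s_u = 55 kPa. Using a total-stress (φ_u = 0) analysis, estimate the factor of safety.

Taking moments about the centre O, the resisting moment is provided by the undrained shear strength acting along the arc:
Arc length L_a = R·θ = 15.0·(91.4°·π/180) = 15.0·1.5952 = 23.93 m
M_R = s_u·L_a·R = 55·23.93·15.0 = 19741.0 kN·m/m
M_D = W·d = 1996·7.46 = 14890.2 kN·m/m
FS = M_R / M_D = 19741.0 / 14890.2 = 1.326

FS = 1.33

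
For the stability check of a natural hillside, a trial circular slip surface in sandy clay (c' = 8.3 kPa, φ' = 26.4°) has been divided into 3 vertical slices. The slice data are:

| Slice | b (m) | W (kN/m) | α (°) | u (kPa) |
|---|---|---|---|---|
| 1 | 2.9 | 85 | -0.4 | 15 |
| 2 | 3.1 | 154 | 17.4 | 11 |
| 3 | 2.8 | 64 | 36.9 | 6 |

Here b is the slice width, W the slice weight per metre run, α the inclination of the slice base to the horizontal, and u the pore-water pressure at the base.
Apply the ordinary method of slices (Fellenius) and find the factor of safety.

Ordinary method of slices: FS = Σ[c'·Δl_i + (W_i cosα_i − u_i·Δl_i)·tanφ'] / Σ W_i sinα_i, with Δl_i = b_i / cosα_i.
Slice 1: Δl = 2.9/cos(-0.4°) = 2.900 m; N'_1 = 85·cos(-0.4°) − 15·2.900 = 41.5; c'Δl = 24.07; W sinα = -0.6
Slice 2: Δl = 3.1/cos17.4° = 3.249 m; N'_2 = 154·cos17.4° − 11·3.249 = 111.2; c'Δl = 26.96; W sinα = 46.1
Slice 3: Δl = 2.8/cos36.9° = 3.501 m; N'_3 = 64·cos36.9° − 6·3.501 = 30.2; c'Δl = 29.06; W sinα = 38.4
Σc'Δl = 80.1 kN/m; ΣN' = 182.9 kN/m; ΣW sinα = 83.9 kN/m
Resisting = 80.1 + 182.9·tan26.4° = 80.1 + 90.8 = 170.9 kN/m
FS = 170.9 / 83.9 = 2.037

FS = 2.04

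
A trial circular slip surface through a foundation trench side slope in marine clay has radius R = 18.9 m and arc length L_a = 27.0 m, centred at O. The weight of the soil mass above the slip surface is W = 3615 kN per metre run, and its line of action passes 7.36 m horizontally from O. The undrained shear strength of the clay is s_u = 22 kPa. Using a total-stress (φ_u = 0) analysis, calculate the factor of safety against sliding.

FS = 0.42

Taking moments about the centre O, the resisting moment is provided by the undrained shear strength acting along the arc:
M_R = s_u·L_a·R = 22·27.00·18.9 = 11226.6 kN·m/m
M_D = W·d = 3615·7.36 = 26606.4 kN·m/m
FS = M_R / M_D = 11226.6 / 26606.4 = 0.422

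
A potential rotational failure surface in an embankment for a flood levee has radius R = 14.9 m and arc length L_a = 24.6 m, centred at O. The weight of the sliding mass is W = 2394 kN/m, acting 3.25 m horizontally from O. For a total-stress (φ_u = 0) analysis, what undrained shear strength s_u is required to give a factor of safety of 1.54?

FS = s_u·L_a·R / (W·d), so s_u = FS·W·d / (L_a·R).
s_u = 1.54·2394·3.25 / (24.60·14.9) = 11982.0 / 366.54 = 32.69 kPa

s_u = 32.7 kPa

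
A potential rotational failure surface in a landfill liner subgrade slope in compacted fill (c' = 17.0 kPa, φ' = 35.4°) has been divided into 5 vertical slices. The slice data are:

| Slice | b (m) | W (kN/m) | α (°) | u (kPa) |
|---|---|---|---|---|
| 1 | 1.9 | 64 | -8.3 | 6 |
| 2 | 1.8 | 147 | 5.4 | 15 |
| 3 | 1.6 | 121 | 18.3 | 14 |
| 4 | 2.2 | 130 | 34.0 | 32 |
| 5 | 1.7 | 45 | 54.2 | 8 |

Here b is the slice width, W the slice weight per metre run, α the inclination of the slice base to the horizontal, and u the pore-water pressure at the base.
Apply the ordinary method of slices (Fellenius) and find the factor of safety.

FS = 2.58

Ordinary method of slices: FS = Σ[c'·Δl_i + (W_i cosα_i − u_i·Δl_i)·tanφ'] / Σ W_i sinα_i, with Δl_i = b_i / cosα_i.
Slice 1: Δl = 1.9/cos(-8.3°) = 1.920 m; N'_1 = 64·cos(-8.3°) − 6·1.920 = 51.8; c'Δl = 32.64; W sinα = -9.2
Slice 2: Δl = 1.8/cos5.4° = 1.808 m; N'_2 = 147·cos5.4° − 15·1.808 = 119.2; c'Δl = 30.74; W sinα = 13.8
Slice 3: Δl = 1.6/cos18.3° = 1.685 m; N'_3 = 121·cos18.3° − 14·1.685 = 91.3; c'Δl = 28.65; W sinα = 38.0
Slice 4: Δl = 2.2/cos34.0° = 2.654 m; N'_4 = 130·cos34.0° − 32·2.654 = 22.9; c'Δl = 45.11; W sinα = 72.7
Slice 5: Δl = 1.7/cos54.2° = 2.906 m; N'_5 = 45·cos54.2° − 8·2.906 = 3.1; c'Δl = 49.41; W sinα = 36.5
Σc'Δl = 186.5 kN/m; ΣN' = 288.3 kN/m; ΣW sinα = 151.8 kN/m
Resisting = 186.5 + 288.3·tan35.4° = 186.5 + 204.9 = 391.4 kN/m
FS = 391.4 / 151.8 = 2.579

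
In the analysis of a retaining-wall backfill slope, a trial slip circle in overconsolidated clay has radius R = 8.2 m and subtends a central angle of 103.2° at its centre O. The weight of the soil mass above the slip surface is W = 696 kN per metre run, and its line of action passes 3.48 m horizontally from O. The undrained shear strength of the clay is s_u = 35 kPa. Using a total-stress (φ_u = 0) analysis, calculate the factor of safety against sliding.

Taking moments about the centre O, the resisting moment is provided by the undrained shear strength acting along the arc:
Arc length L_a = R·θ = 8.2·(103.2°·π/180) = 8.2·1.8012 = 14.77 m
M_R = s_u·L_a·R = 35·14.77·8.2 = 4238.9 kN·m/m
M_D = W·d = 696·3.48 = 2422.1 kN·m/m
FS = M_R / M_D = 4238.9 / 2422.1 = 1.750

FS = 1.75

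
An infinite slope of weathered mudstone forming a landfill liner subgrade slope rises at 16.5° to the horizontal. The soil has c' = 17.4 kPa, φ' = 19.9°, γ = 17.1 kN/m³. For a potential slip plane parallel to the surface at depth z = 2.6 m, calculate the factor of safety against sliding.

For an infinite slope with a slip plane parallel to the surface (no pore pressure): FS = [c' + γz cos²β tanφ'] / [γz sinβ cosβ].
γz = 17.1·2.6 = 44.46 kN/m²
Numerator = 17.4 + 44.46·cos²16.5°·tan19.9° = 17.4 + 44.46·0.9193·0.3620 = 32.196 kPa
Denominator = 44.46·sin16.5°·cos16.5° = 44.46·0.2840·0.9588 = 12.107 kPa
FS = 32.196 / 12.107 = 2.659

FS = 2.66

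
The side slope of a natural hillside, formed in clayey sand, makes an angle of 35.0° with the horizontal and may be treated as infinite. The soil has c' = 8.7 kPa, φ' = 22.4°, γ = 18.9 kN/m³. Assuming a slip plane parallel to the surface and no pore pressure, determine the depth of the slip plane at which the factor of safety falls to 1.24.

Setting FS = 1.24 in FS = [c' + γz cos²β tanφ'] / [γz sinβ cosβ] and solving for z:
z = c' / [γ cosβ (FS·sinβ − cosβ·tanφ')]
  = 8.7 / [18.9·cos35.0°·(1.24·sin35.0° − cos35.0°·tan22.4°)]
  = 8.7 / [18.9·0.8192·(1.24·0.5736 − 0.8192·0.4122)]
  = 8.7 / 5.7841 = 1.504 m

z = 1.50 m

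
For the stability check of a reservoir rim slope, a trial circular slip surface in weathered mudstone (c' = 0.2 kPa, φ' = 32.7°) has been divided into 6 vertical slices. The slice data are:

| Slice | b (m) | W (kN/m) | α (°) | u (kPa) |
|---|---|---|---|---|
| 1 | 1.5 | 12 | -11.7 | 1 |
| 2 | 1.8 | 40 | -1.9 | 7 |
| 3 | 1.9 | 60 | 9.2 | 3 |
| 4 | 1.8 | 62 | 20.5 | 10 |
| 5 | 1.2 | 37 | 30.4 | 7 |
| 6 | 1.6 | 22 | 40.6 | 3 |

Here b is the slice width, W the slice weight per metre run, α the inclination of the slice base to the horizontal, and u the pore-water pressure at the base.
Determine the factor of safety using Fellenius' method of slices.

Ordinary method of slices: FS = Σ[c'·Δl_i + (W_i cosα_i − u_i·Δl_i)·tanφ'] / Σ W_i sinα_i, with Δl_i = b_i / cosα_i.
Slice 1: Δl = 1.5/cos(-11.7°) = 1.532 m; N'_1 = 12·cos(-11.7°) − 1·1.532 = 10.2; c'Δl = 0.31; W sinα = -2.4
Slice 2: Δl = 1.8/cos(-1.9°) = 1.801 m; N'_2 = 40·cos(-1.9°) − 7·1.801 = 27.4; c'Δl = 0.36; W sinα = -1.3
Slice 3: Δl = 1.9/cos9.2° = 1.925 m; N'_3 = 60·cos9.2° − 3·1.925 = 53.5; c'Δl = 0.38; W sinα = 9.6
Slice 4: Δl = 1.8/cos20.5° = 1.922 m; N'_4 = 62·cos20.5° − 10·1.922 = 38.9; c'Δl = 0.38; W sinα = 21.7
Slice 5: Δl = 1.2/cos30.4° = 1.391 m; N'_5 = 37·cos30.4° − 7·1.391 = 22.2; c'Δl = 0.28; W sinα = 18.7
Slice 6: Δl = 1.6/cos40.6° = 2.107 m; N'_6 = 22·cos40.6° − 3·2.107 = 10.4; c'Δl = 0.42; W sinα = 14.3
Σc'Δl = 2.1 kN/m; ΣN' = 162.5 kN/m; ΣW sinα = 60.6 kN/m
Resisting = 2.1 + 162.5·tan32.7° = 2.1 + 104.3 = 106.4 kN/m
FS = 106.4 / 60.6 = 1.757

FS = 1.76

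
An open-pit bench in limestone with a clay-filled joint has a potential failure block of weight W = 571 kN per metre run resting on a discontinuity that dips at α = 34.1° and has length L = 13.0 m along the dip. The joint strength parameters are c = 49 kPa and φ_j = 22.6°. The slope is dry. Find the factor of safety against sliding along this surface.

Resolving the block weight along and normal to the plane and applying the Mohr–Coulomb strength on the joint:
N' = W cosα = 571·cos34.1° = 472.8 kN/m
Driving force T = W sinα = 571·sin34.1° = 320.1 kN/m
Resisting force R = c·L + N'·tanφ_j = 49·13.0 + 472.8·tan22.6° = 637.0 + 196.8 = 833.8 kN/m
FS = R / T = 833.8 / 320.1 = 2.605

FS = 2.60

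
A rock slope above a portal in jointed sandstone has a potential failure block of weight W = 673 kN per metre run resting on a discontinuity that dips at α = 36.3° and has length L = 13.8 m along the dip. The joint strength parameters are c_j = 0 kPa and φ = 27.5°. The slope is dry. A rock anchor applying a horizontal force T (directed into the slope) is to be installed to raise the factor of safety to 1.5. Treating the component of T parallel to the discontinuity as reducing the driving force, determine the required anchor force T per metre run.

T = 208 kN/m

Resolving forces along and normal to the sliding plane, with the horizontal anchor force T adding T·sinα to the effective normal force and T·cosα acting up the plane against the driving force:
FS = [c_jL + (W cosα + T sinα) tanφ] / [W sinα − T cosα]
Without the anchor: N' = 542.4 kN/m, driving T_d = 398.4 kN/m, resisting R = 0·13.8 + 542.4·tan27.5° = 282.4 kN/m, FS = 0.71.
Setting FS = 1.5 and solving for T:
1.5·(398.4 − T cos36.3°) = 282.4 + T sin36.3°·tan27.5°
T·(sin36.3°·tan27.5° + 1.5·cos36.3°) = 1.5·398.4 − 282.4
T·(0.5920·0.5206 + 1.5·0.8059) = 597.6 − 282.4 = 315.3
T·1.5171 = 315.3
T = 207.8 kN/m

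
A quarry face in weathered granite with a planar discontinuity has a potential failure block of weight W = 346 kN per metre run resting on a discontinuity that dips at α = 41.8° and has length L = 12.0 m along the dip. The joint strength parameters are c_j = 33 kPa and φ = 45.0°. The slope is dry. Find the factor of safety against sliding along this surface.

Resolving the block weight along and normal to the plane and applying the Mohr–Coulomb strength on the joint:
N' = W cosα = 346·cos41.8° = 257.9 kN/m
Driving force T = W sinα = 346·sin41.8° = 230.6 kN/m
Resisting force R = c_j·L + N'·tanφ = 33·12.0 + 257.9·tan45.0° = 396.0 + 257.9 = 653.9 kN/m
FS = R / T = 653.9 / 230.6 = 2.836

FS = 2.84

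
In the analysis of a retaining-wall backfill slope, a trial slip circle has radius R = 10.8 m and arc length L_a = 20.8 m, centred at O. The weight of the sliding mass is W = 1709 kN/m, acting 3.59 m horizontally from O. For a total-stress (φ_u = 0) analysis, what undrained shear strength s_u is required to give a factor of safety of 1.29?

FS = s_u·L_a·R / (W·d), so s_u = FS·W·d / (L_a·R).
s_u = 1.29·1709·3.59 / (20.80·10.8) = 7914.5 / 224.64 = 35.23 kPa

s_u = 35.2 kPa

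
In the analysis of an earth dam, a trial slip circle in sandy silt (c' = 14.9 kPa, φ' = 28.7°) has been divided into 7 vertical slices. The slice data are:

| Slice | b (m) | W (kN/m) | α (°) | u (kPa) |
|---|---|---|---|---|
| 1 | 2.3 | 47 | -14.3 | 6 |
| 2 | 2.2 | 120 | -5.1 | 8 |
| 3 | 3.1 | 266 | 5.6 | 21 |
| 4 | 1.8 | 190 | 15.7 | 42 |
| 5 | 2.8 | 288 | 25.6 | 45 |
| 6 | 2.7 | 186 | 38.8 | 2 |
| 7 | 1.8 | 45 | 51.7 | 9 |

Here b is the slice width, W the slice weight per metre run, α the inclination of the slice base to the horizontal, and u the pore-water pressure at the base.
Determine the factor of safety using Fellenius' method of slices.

Ordinary method of slices: FS = Σ[c'·Δl_i + (W_i cosα_i − u_i·Δl_i)·tanφ'] / Σ W_i sinα_i, with Δl_i = b_i / cosα_i.
Slice 1: Δl = 2.3/cos(-14.3°) = 2.374 m; N'_1 = 47·cos(-14.3°) − 6·2.374 = 31.3; c'Δl = 35.37; W sinα = -11.6
Slice 2: Δl = 2.2/cos(-5.1°) = 2.209 m; N'_2 = 120·cos(-5.1°) − 8·2.209 = 101.9; c'Δl = 32.91; W sinα = -10.7
Slice 3: Δl = 3.1/cos5.6° = 3.115 m; N'_3 = 266·cos5.6° − 21·3.115 = 199.3; c'Δl = 46.41; W sinα = 26.0
Slice 4: Δl = 1.8/cos15.7° = 1.870 m; N'_4 = 190·cos15.7° − 42·1.870 = 104.4; c'Δl = 27.86; W sinα = 51.4
Slice 5: Δl = 2.8/cos25.6° = 3.105 m; N'_5 = 288·cos25.6° − 45·3.105 = 120.0; c'Δl = 46.26; W sinα = 124.4
Slice 6: Δl = 2.7/cos38.8° = 3.464 m; N'_6 = 186·cos38.8° − 2·3.464 = 138.0; c'Δl = 51.62; W sinα = 116.5
Slice 7: Δl = 1.8/cos51.7° = 2.904 m; N'_7 = 45·cos51.7° − 9·2.904 = 1.8; c'Δl = 43.27; W sinα = 35.3
Σc'Δl = 283.7 kN/m; ΣN' = 696.6 kN/m; ΣW sinα = 331.4 kN/m
Resisting = 283.7 + 696.6·tan28.7° = 283.7 + 381.4 = 665.1 kN/m
FS = 665.1 / 331.4 = 2.007

FS = 2.01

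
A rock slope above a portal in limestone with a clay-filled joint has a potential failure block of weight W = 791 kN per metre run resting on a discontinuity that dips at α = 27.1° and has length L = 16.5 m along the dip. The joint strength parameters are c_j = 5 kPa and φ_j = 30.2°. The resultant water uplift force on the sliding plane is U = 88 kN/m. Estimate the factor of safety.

Resolving the block weight along and normal to the plane and applying the Mohr–Coulomb strength on the joint:
N' = W cosα − U = 791·cos27.1° − 88 = 616.2 kN/m
Driving force T = W sinα = 791·sin27.1° = 360.3 kN/m
Resisting force R = c_j·L + N'·tanφ_j = 5·16.5 + 616.2·tan30.2° = 82.5 + 358.6 = 441.1 kN/m
FS = R / T = 441.1 / 360.3 = 1.224

FS = 1.22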